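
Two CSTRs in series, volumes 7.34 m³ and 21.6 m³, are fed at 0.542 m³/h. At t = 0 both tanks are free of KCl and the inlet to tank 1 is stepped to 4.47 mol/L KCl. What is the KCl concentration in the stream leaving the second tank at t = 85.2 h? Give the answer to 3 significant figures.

3.68 mol/L

Time constants: τᵢ = Vᵢ/Q for each well-mixed tank.
τ₁ = 7.34/0.542 = 13.542 h; τ₂ = 21.6/0.542 = 39.852 h.
Solving the cascade with C₁(0)=C₂(0)=0 gives C₂(t) = C_in[1 − (τ₁ e^(−t/τ₁) − τ₂ e^(−t/τ₂))/(τ₁ − τ₂)].
At t = 85.2: e^(−t/τ₁) = 0.0018523, e^(−t/τ₂) = 0.11790.
C₂ = 4.47·[1 − (13.542·0.0018523 − 39.852·0.11790)/(-26.310)] = 4.47·0.82236 = 3.6760 mol/L.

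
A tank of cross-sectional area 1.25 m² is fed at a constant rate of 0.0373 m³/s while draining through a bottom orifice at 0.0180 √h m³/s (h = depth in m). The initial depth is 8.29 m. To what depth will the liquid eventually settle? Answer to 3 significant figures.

Level balance: A dh/dt = 0.0373 − 0.0180 √h. Setting dh/dt = 0:
Q_in = 0.0180 √h_ss ⇒ √h_ss = 0.0373/0.0180 = 2.0722.
h_ss = 2.0722² = 4.2941 m. (Since h₀ = 8.29 m > h_ss, the level will fall toward this value.)

4.29 m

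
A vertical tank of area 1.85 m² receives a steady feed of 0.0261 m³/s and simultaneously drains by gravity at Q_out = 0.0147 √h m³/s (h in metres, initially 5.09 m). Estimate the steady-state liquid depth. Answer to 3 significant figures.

3.15 m

Level balance: A dh/dt = 0.0261 − 0.0147 √h. Setting dh/dt = 0:
Q_in = 0.0147 √h_ss ⇒ √h_ss = 0.0261/0.0147 = 1.7755.
h_ss = 1.7755² = 3.1524 m. (Since h₀ = 5.09 m > h_ss, the level will fall toward this value.)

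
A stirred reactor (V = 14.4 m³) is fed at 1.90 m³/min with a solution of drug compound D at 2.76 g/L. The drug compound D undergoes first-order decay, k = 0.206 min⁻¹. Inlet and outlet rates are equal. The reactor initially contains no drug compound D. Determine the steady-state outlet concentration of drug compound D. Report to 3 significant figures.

Species balance: V dC/dt = Q C_in − Q C − k V C.
Steady state (dC/dt = 0): C_ss = Q C_in/(Q + kV) = C_in/(1 + kV/Q).
C_ss = 1.90·2.76/(1.90 + 0.206·14.4) = 5.2440/4.8664 = 1.0776 g/L.

1.08 g/L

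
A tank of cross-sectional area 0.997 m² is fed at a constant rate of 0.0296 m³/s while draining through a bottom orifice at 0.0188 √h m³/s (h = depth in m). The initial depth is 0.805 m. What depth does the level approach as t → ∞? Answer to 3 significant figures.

Level balance: A dh/dt = 0.0296 − 0.0188 √h. Setting dh/dt = 0:
Q_in = 0.0188 √h_ss ⇒ √h_ss = 0.0296/0.0188 = 1.5745.
h_ss = 1.5745² = 2.4789 m. (Since h₀ = 0.805 m < h_ss, the level will rise toward this value.)

2.48 m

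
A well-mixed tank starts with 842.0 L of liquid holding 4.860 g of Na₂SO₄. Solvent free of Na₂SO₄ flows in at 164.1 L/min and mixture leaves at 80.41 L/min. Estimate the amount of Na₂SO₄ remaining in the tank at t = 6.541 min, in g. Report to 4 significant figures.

Total volume: dV/dt = Q_in − Q_out = 83.6900 L/min, so V(t) = 842.0 + 83.6900 t and V(6.541) = 1389.42 L.
Species balance (pure solvent in): dm/dt = −Q_out · m/V(t).
dm/m = −Q_out dt/(V₀ + 83.6900 t); integrating gives ln(m/m₀) = −(Q_out/(Q_in−Q_out)) ln(V/V₀).
m = m₀ (V₀/V)^(Q_out/(Q_in−Q_out)) = 4.860 × (842.0/1389.42)^(0.960808) = 3.00359 g.

3.004 g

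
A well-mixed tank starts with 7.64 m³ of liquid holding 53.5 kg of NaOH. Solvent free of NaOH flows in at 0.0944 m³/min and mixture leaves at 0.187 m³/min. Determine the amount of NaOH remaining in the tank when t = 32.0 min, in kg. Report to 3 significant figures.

19.9 kg

Total volume: dV/dt = Q_in − Q_out = -0.092600 m³/min, so V(t) = 7.64 − 0.092600 t and V(32.0) = 4.6768 m³.
No NaOH enters, so dm/dt = −Q_out · (m/V).
dm/m = −Q_out dt/(V₀ − 0.092600 t); integrating gives ln(m/m₀) = −(Q_out/(Q_in−Q_out)) ln(V/V₀).
m = m₀ (V₀/V)^(Q_out/(Q_in−Q_out)) = 53.5 × (7.64/4.6768)^(-2.0194) = 19.857 kg.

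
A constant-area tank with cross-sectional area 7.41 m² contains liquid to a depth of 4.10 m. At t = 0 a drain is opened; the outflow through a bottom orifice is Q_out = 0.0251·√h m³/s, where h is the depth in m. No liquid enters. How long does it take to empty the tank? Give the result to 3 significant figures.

1200 s

A dh/dt = −Q_out = −0.0251 √h.
This is separable: 2 d(√h)/dt = −0.0251/A, so √h = √h₀ − (0.0251/(2A)) t.
Tank is empty when √h = 0: t_empty = 2A√h₀/0.0251.
t_empty = 2·7.41·√4.10/0.0251 = 14.820·2.0248/0.0251 = 1195.5 s.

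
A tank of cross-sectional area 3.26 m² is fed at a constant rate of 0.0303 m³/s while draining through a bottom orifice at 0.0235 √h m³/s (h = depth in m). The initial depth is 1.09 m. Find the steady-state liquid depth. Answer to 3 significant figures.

Level balance: A dh/dt = 0.0303 − 0.0235 √h. Setting dh/dt = 0:
Q_in = 0.0235 √h_ss ⇒ √h_ss = 0.0303/0.0235 = 1.2894.
h_ss = 1.2894² = 1.6625 m. (Since h₀ = 1.09 m < h_ss, the level will rise toward this value.)

1.66 m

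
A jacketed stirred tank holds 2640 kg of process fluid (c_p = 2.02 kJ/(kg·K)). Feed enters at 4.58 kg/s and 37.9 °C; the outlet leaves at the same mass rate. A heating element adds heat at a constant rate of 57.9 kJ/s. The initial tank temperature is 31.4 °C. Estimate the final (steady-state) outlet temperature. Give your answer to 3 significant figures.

44.2 °C

Energy balance: M c_p dT/dt = ṁ c_p (T_in − T) + 57.9.
At steady state dT/dt = 0 ⇒ T_ss = T_in + Q̇/(ṁ c_p) = 37.9 + 57.9/(4.58·2.02) = 44.158 °C.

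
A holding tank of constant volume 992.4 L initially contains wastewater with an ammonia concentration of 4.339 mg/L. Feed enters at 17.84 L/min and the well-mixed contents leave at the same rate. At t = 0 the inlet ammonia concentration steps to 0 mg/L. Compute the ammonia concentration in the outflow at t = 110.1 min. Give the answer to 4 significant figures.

Mass balance on the solute (V constant): V dC/dt = Q(C_in − C).
So dC/dt = (C_in − C)/τ with τ = V/Q = 992.4/17.84 = 55.6278 min.
This is linear first-order; C(t) = C_in + (C₀ − C_in) e^(−t/τ).
C(110.1) = 0 + (4.339 − 0)·e^(−110.1/55.6278) = 0 + (4.33900)·0.138176 = 0.599546 mg/L.

0.5995 mg/L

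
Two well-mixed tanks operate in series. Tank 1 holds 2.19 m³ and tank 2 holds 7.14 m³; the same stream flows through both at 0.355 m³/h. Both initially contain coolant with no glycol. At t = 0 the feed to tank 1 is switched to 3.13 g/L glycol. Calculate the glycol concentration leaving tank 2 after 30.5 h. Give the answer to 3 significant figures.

Time constants: τᵢ = Vᵢ/Q for each well-mixed tank.
τ₁ = 2.19/0.355 = 6.1690 h; τ₂ = 7.14/0.355 = 20.113 h.
Tank 1: C₁ = C_in(1 − e^(−t/τ₁)). Tank 2 (τ₁ ≠ τ₂): C₂ = C_in[1 − (τ₁ e^(−t/τ₁) − τ₂ e^(−t/τ₂))/(τ₁ − τ₂)].
At t = 30.5: e^(−t/τ₁) = 0.0071256, e^(−t/τ₂) = 0.21949.
C₂ = 3.13·[1 − (6.1690·0.0071256 − 20.113·0.21949)/(-13.944)] = 3.13·0.68656 = 2.1489 g/L.

2.15 g/L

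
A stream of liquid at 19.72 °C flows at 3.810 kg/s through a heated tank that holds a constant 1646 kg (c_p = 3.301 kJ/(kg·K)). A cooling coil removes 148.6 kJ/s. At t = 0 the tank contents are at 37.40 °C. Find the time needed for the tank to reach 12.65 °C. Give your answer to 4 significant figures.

M c_p dT/dt = ṁ c_p (T_in − T) − Q̇.
τ = M/ṁ = 432.021 s; T_ss = T_in − Q̇/(ṁ c_p) = 7.90460 °C.
T(t) = T_ss + (T₀ − T_ss) e^(−t/τ). Set T = 12.65:
e^(−t/τ) = (12.65 − 7.90460)/(37.40 − 7.90460) = 0.160886
t = −432.021 · ln(0.160886) = 789.328 s.

789.3 s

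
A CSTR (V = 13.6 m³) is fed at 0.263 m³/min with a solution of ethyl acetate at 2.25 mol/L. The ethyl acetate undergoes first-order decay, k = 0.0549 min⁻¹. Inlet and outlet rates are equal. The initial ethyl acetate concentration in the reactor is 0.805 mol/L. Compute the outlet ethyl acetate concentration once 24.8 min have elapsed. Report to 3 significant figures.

Species balance: V dC/dt = Q C_in − Q C − k V C.
This is linear with rate a = Q/V + k = 0.074238 min⁻¹.
C_ss = Q C_in/(Q + kV) = 0.58610 mol/L; C(t) = C_ss + (C₀ − C_ss) e^(−a t).
C(24.8) = 0.58610 + (0.21890)·e^(−0.074238·24.8) = 0.58610 + (0.21890)·0.15864 = 0.62083 mol/L.

0.621 mol/L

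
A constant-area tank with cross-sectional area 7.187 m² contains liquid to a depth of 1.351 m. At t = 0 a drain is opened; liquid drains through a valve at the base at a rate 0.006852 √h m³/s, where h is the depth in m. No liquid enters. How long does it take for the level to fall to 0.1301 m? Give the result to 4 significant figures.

1682 s

A dh/dt = −Q_out = −0.006852 √h.
This is separable: 2 d(√h)/dt = −0.006852/A, so √h = √h₀ − (0.006852/(2A)) t.
t = 2A(√h₀ − √h)/0.006852 = 2·7.187·(√1.351 − √0.1301)/0.006852
  = 14.3740 × (1.16233 − 0.360694) / 0.006852 = 1681.65 s.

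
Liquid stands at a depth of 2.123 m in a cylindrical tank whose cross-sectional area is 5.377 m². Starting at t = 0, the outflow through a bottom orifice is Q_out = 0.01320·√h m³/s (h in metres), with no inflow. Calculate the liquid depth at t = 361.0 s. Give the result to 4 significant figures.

Accumulation of liquid (constant cross-section A): A dh/dt = −0.01320 √h.
This is separable: 2 d(√h)/dt = −0.01320/A, so √h = √h₀ − (0.01320/(2A)) t.
√h = √2.123 − 0.01320·361.0/(2·5.377) = 1.45705 − 0.443110 = 1.01394.
h = 1.01394² = 1.02808 m.

1.028 m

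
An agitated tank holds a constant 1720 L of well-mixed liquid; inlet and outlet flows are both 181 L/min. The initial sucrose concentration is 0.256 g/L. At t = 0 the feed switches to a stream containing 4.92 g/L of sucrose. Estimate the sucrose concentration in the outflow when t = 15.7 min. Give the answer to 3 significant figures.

4.03 g/L

Unsteady species balance (constant V, well mixed): V dC/dt = Q(C_in − C).
Time constant τ = V/Q = 1720/181 = 9.5028 min.
Integrating: C(t) = C_in + (C₀ − C_in) e^(−t/τ).
C(15.7) = 4.92 + (0.256 − 4.92)·e^(−15.7/9.5028) = 4.92 + (-4.6640)·0.19164 = 4.0262 g/L.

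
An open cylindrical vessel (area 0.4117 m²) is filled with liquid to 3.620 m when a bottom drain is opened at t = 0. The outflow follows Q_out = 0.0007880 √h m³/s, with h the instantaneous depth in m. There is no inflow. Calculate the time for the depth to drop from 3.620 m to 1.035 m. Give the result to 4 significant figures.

Volume balance on the tank: A dh/dt = −0.0007880 √h.
∫ h^(−1/2) dh = −(0.0007880/A) ∫ dt, giving 2√h = 2√h₀ − (0.0007880/A) t.
t = 2A(√h₀ − √h)/0.0007880 = 2·0.4117·(√3.620 − √1.035)/0.0007880
  = 0.823400 × (1.90263 − 1.01735) / 0.0007880 = 925.050 s.

925.1 s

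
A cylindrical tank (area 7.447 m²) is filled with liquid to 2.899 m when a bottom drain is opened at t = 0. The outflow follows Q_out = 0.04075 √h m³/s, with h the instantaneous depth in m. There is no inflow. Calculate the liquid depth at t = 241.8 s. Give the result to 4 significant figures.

With no inflow, A dh/dt = −0.04075 √h.
∫ h^(−1/2) dh = −(0.04075/A) ∫ dt, giving 2√h = 2√h₀ − (0.04075/A) t.
√h = √2.899 − 0.04075·241.8/(2·7.447) = 1.70265 − 0.661565 = 1.04108.
h = 1.04108² = 1.08385 m.

1.084 m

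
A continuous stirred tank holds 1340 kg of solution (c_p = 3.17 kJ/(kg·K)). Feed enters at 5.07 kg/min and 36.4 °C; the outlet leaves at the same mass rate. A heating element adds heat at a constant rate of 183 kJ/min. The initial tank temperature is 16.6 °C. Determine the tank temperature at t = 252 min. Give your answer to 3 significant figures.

M c_p dT/dt = ṁ c_p (T_in − T) + Q̇.
τ = M/ṁ = 264.30 min; T_ss = T_in + Q̇/(ṁ c_p) = 36.4 + 183/(5.07·3.17) = 47.786 °C.
T approaches T_ss exponentially: T(t) = T_ss + (T₀ − T_ss) e^(−t/τ).
T(252) = 47.786 + (-31.186)·e^(−252/264.30) = 47.786 + (-31.186)·0.38540 = 35.767 °C.

35.8 °C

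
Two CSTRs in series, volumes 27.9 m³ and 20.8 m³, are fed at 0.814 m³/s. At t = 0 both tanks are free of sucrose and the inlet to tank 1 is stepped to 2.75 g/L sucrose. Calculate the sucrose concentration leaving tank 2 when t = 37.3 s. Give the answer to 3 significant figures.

0.982 g/L

Time constants: τᵢ = Vᵢ/Q for each well-mixed tank.
τ₁ = 27.9/0.814 = 34.275 s; τ₂ = 20.8/0.814 = 25.553 s.
Tank 1: C₁ = C_in(1 − e^(−t/τ₁)). Tank 2 (τ₁ ≠ τ₂): C₂ = C_in[1 − (τ₁ e^(−t/τ₁) − τ₂ e^(−t/τ₂))/(τ₁ − τ₂)].
At t = 37.3: e^(−t/τ₁) = 0.33681, e^(−t/τ₂) = 0.23230.
C₂ = 2.75·[1 − (34.275·0.33681 − 25.553·0.23230)/(8.7224)] = 2.75·0.35704 = 0.98187 g/L.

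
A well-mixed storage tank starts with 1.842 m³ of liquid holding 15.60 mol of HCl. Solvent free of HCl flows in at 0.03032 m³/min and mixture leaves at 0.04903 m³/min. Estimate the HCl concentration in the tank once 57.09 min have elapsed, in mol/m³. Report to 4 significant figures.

Let m(t) be the amount of HCl. Volume: V(t) = V₀ + (Q_in − Q_out) t = 1.842 − 0.0187100 t; V(57.09) = 0.773846 m³.
Solute balance: dm/dt = 0 − Q_out C = −Q_out m/V(t).
dm/m = −Q_out dt/(V₀ − 0.0187100 t); integrating gives ln(m/m₀) = −(Q_out/(Q_in−Q_out)) ln(V/V₀).
m = m₀ (V₀/V)^(Q_out/(Q_in−Q_out)) = 15.60 × (1.842/0.773846)^(-2.62052) = 1.60747 mol.
C = m/V = 1.60747/0.773846 = 2.07725 mol/m³.

2.077 mol/m³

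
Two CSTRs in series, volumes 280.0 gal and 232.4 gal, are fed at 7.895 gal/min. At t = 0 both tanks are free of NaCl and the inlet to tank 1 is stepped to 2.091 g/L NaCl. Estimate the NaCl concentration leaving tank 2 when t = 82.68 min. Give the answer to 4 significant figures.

1.511 g/L

Time constants: τᵢ = Vᵢ/Q for each well-mixed tank.
τ₁ = 280.0/7.895 = 35.4655 min; τ₂ = 232.4/7.895 = 29.4364 min.
Tank 1: C₁ = C_in(1 − e^(−t/τ₁)). Tank 2 (τ₁ ≠ τ₂): C₂ = C_in[1 − (τ₁ e^(−t/τ₁) − τ₂ e^(−t/τ₂))/(τ₁ − τ₂)].
At t = 82.68: e^(−t/τ₁) = 0.0971712, e^(−t/τ₂) = 0.0602790.
C₂ = 2.091·[1 − (35.4655·0.0971712 − 29.4364·0.0602790)/(6.02913)] = 2.091·0.722708 = 1.51118 g/L.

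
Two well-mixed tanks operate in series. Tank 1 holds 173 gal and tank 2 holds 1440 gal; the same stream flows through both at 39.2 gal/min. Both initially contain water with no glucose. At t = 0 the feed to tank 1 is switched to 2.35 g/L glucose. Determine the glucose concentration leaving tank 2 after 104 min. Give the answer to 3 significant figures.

Time constants: τᵢ = Vᵢ/Q for each well-mixed tank.
τ₁ = 173/39.2 = 4.4133 min; τ₂ = 1440/39.2 = 36.735 min.
Tank 1: C₁ = C_in(1 − e^(−t/τ₁)). Tank 2 (τ₁ ≠ τ₂): C₂ = C_in[1 − (τ₁ e^(−t/τ₁) − τ₂ e^(−t/τ₂))/(τ₁ − τ₂)].
At t = 104: e^(−t/τ₁) = 5.8306e-11, e^(−t/τ₂) = 0.058947.
C₂ = 2.35·[1 − (4.4133·5.8306e-11 − 36.735·0.058947)/(-32.321)] = 2.35·0.93300 = 2.1926 g/L.

2.19 g/L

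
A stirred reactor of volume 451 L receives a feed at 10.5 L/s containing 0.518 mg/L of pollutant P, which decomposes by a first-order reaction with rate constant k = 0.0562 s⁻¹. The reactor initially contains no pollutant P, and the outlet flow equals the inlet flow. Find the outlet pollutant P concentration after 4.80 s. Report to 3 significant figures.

0.0481 mg/L

Accumulation = in − out − consumed: V dC/dt = Q C_in − Q C − k V C.
This is linear with rate a = Q/V + k = 0.079482 s⁻¹.
C_ss = Q C_in/(Q + kV) = 0.15173 mg/L; C(t) = C_ss + (C₀ − C_ss) e^(−a t).
C(4.80) = 0.15173 + (-0.15173)·e^(−0.079482·4.80) = 0.15173 + (-0.15173)·0.68283 = 0.048125 mg/L.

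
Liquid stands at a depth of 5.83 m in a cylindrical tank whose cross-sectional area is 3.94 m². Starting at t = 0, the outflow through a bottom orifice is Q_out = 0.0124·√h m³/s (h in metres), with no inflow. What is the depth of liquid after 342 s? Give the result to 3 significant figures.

Mass balance (ρ constant): A dh/dt = −0.0124 √h.
∫ h^(−1/2) dh = −(0.0124/A) ∫ dt, giving 2√h = 2√h₀ − (0.0124/A) t.
√h = √5.83 − 0.0124·342/(2·3.94) = 2.4145 − 0.53817 = 1.8764.
h = 1.8764² = 3.5208 m.

3.52 m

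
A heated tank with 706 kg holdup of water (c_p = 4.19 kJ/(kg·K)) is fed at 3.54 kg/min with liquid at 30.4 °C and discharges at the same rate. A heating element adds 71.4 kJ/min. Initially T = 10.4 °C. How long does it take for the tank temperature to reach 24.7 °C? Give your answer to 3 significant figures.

Energy balance: M c_p dT/dt = ṁ c_p (T_in − T) + 71.4.
τ = M/ṁ = 199.44 min; T_ss = T_in + Q̇/(ṁ c_p) = 35.214 °C.
T(t) = T_ss + (T₀ − T_ss) e^(−t/τ). Set T = 24.7:
e^(−t/τ) = (24.7 − 35.214)/(10.4 − 35.214) = 0.42371
t = −199.44 · ln(0.42371) = 171.26 min.

171 min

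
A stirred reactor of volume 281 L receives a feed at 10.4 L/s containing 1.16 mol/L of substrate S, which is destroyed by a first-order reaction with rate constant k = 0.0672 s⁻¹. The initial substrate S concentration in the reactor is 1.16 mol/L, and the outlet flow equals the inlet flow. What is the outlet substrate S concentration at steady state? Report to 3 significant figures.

V dC/dt = Q(C_in − C) − k V C.
At steady state: 0 = Q C_in − (Q + kV) C_ss, so C_ss = Q C_in/(Q + kV).
C_ss = 10.4·1.16/(10.4 + 0.0672·281) = 12.064/29.283 = 0.41198 mol/L.

0.412 mol/L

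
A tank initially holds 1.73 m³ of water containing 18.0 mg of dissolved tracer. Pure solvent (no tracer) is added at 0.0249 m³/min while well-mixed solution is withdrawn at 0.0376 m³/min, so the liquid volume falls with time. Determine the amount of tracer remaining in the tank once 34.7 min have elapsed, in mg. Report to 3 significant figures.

7.54 mg

Let m(t) be the amount of tracer. Volume: V(t) = V₀ + (Q_in − Q_out) t = 1.73 − 0.012700 t; V(34.7) = 1.2893 m³.
Species balance (pure solvent in): dm/dt = −Q_out · m/V(t).
Separate: dm/m = −Q_out dt/V(t) ⇒ ln(m/m₀) = −(Q_out/(Q_in−Q_out)) ln(V/V₀).
m = m₀ (V₀/V)^(Q_out/(Q_in−Q_out)) = 18.0 × (1.73/1.2893)^(-2.9606) = 7.5376 mg.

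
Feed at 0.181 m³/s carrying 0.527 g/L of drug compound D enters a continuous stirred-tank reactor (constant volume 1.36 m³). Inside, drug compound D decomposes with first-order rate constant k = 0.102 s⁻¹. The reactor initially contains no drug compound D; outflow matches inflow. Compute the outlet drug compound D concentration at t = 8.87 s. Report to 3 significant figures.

0.261 g/L

Accumulation = in − out − consumed: V dC/dt = Q C_in − Q C − k V C.
This is linear with rate a = Q/V + k = 0.23509 s⁻¹.
C_ss = Q C_in/(Q + kV) = 0.29835 g/L; C(t) = C_ss + (C₀ − C_ss) e^(−a t).
C(8.87) = 0.29835 + (-0.29835)·e^(−0.23509·8.87) = 0.29835 + (-0.29835)·0.12428 = 0.26127 g/L.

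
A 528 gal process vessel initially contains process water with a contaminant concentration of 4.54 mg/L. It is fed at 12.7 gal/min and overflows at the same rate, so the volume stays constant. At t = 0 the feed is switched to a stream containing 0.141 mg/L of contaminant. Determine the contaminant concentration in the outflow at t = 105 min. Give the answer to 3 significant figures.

Unsteady species balance (constant V, well mixed): V dC/dt = Q(C_in − C).
So dC/dt = (C_in − C)/τ with τ = V/Q = 528/12.7 = 41.575 min.
Integrating: C(t) = C_in + (C₀ − C_in) e^(−t/τ).
C(105) = 0.141 + (4.54 − 0.141)·e^(−105/41.575) = 0.141 + (4.3990)·0.080013 = 0.49298 mg/L.

0.493 mg/L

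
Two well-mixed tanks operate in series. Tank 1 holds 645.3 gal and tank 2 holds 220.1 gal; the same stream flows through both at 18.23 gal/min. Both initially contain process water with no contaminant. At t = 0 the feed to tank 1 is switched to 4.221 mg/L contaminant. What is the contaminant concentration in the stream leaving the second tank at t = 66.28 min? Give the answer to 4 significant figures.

3.245 mg/L

Species balance on tank i: dCᵢ/dt = (Cᵢ₋₁ − Cᵢ)/τᵢ with τᵢ = Vᵢ/Q.
τ₁ = 645.3/18.23 = 35.3977 min; τ₂ = 220.1/18.23 = 12.0735 min.
Solving the cascade with C₁(0)=C₂(0)=0 gives C₂(t) = C_in[1 − (τ₁ e^(−t/τ₁) − τ₂ e^(−t/τ₂))/(τ₁ − τ₂)].
At t = 66.28: e^(−t/τ₁) = 0.153748, e^(−t/τ₂) = 0.00412906.
C₂ = 4.221·[1 − (35.3977·0.153748 − 12.0735·0.00412906)/(23.3242)] = 4.221·0.768803 = 3.24512 mg/L.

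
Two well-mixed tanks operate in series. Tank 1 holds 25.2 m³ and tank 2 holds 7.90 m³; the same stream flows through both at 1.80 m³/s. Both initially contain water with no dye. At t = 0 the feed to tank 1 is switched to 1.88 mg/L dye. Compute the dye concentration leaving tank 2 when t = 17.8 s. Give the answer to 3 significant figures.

Each tank obeys Vᵢ dCᵢ/dt = Q(Cᵢ₋₁ − Cᵢ), so τᵢ = Vᵢ/Q.
τ₁ = 25.2/1.80 = 14.000 s; τ₂ = 7.90/1.80 = 4.3889 s.
Solving the cascade with C₁(0)=C₂(0)=0 gives C₂(t) = C_in[1 − (τ₁ e^(−t/τ₁) − τ₂ e^(−t/τ₂))/(τ₁ − τ₂)].
At t = 17.8: e^(−t/τ₁) = 0.28043, e^(−t/τ₂) = 0.017323.
C₂ = 1.88·[1 − (14.000·0.28043 − 4.3889·0.017323)/(9.6111)] = 1.88·0.59942 = 1.1269 mg/L.

1.13 mg/L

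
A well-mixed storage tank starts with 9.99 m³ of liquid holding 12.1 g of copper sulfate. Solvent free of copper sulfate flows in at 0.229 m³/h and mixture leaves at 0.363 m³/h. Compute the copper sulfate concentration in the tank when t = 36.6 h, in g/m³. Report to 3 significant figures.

Let m(t) be the amount of copper sulfate. Volume: V(t) = V₀ + (Q_in − Q_out) t = 9.99 − 0.13400 t; V(36.6) = 5.0856 m³.
Species balance (pure solvent in): dm/dt = −Q_out · m/V(t).
dm/m = −Q_out dt/(V₀ − 0.13400 t); integrating gives ln(m/m₀) = −(Q_out/(Q_in−Q_out)) ln(V/V₀).
m = m₀ (V₀/V)^(Q_out/(Q_in−Q_out)) = 12.1 × (9.99/5.0856)^(-2.7090) = 1.9429 g.
C = m/V = 1.9429/5.0856 = 0.38204 g/m³.

0.382 g/m³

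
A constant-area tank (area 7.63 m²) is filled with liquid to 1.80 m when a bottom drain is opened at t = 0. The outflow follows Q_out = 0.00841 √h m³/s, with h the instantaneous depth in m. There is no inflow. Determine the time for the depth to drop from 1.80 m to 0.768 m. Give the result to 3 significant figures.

With no inflow, A dh/dt = −0.00841 √h.
Separate and integrate: 2(√h − √h₀) = −(0.00841/A) t.
t = 2A(√h₀ − √h)/0.00841 = 2·7.63·(√1.80 − √0.768)/0.00841
  = 15.260 × (1.3416 − 0.87636) / 0.00841 = 844.26 s.

844 s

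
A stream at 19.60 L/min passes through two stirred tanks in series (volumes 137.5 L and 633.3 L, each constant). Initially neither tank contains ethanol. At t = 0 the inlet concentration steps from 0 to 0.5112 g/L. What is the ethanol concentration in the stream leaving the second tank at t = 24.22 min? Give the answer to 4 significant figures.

0.2071 g/L

Each tank obeys Vᵢ dCᵢ/dt = Q(Cᵢ₋₁ − Cᵢ), so τᵢ = Vᵢ/Q.
τ₁ = 137.5/19.60 = 7.01531 min; τ₂ = 633.3/19.60 = 32.3112 min.
Solving the cascade with C₁(0)=C₂(0)=0 gives C₂(t) = C_in[1 − (τ₁ e^(−t/τ₁) − τ₂ e^(−t/τ₂))/(τ₁ − τ₂)].
At t = 24.22: e^(−t/τ₁) = 0.0316679, e^(−t/τ₂) = 0.472563.
C₂ = 0.5112·[1 − (7.01531·0.0316679 − 32.3112·0.472563)/(-25.2959)] = 0.5112·0.405164 = 0.207120 g/L.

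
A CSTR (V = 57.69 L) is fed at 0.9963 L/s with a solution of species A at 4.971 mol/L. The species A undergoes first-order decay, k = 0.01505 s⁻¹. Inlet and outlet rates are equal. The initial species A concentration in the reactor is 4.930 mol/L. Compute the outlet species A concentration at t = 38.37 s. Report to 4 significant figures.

V dC/dt = Q(C_in − C) − k V C.
This is linear with rate a = Q/V + k = 0.0323199 s⁻¹.
C_ss = Q C_in/(Q + kV) = 2.65622 mol/L; C(t) = C_ss + (C₀ − C_ss) e^(−a t).
C(38.37) = 2.65622 + (2.27378)·e^(−0.0323199·38.37) = 2.65622 + (2.27378)·0.289351 = 3.31414 mol/L.

3.314 mol/L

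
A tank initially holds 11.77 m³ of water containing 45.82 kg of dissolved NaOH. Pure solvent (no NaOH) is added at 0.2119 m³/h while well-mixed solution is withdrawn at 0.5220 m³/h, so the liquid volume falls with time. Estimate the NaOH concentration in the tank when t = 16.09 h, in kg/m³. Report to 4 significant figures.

Let m(t) be the amount of NaOH. Volume: V(t) = V₀ + (Q_in − Q_out) t = 11.77 − 0.310100 t; V(16.09) = 6.78049 m³.
Solute balance: dm/dt = 0 − Q_out C = −Q_out m/V(t).
dm/m = −Q_out dt/(V₀ − 0.310100 t); integrating gives ln(m/m₀) = −(Q_out/(Q_in−Q_out)) ln(V/V₀).
m = m₀ (V₀/V)^(Q_out/(Q_in−Q_out)) = 45.82 × (11.77/6.78049)^(-1.68333) = 18.1081 kg.
C = m/V = 18.1081/6.78049 = 2.67061 kg/m³.

2.671 kg/m³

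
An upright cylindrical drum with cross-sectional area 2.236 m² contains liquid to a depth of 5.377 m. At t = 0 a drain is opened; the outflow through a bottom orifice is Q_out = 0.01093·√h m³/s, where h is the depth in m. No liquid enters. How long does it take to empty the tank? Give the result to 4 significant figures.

A dh/dt = −Q_out = −0.01093 √h.
This is separable: 2 d(√h)/dt = −0.01093/A, so √h = √h₀ − (0.01093/(2A)) t.
Tank is empty when √h = 0: t_empty = 2A√h₀/0.01093.
t_empty = 2·2.236·√5.377/0.01093 = 4.47200·2.31884/0.01093 = 948.750 s.

948.7 s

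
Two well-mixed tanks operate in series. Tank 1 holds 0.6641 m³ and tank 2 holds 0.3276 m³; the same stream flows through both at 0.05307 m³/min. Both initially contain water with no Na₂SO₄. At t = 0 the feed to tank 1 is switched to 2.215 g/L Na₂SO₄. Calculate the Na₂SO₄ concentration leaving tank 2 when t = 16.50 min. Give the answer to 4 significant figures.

1.194 g/L

Species balance on tank i: dCᵢ/dt = (Cᵢ₋₁ − Cᵢ)/τᵢ with τᵢ = Vᵢ/Q.
τ₁ = 0.6641/0.05307 = 12.5137 min; τ₂ = 0.3276/0.05307 = 6.17298 min.
Tank 1: C₁ = C_in(1 − e^(−t/τ₁)). Tank 2 (τ₁ ≠ τ₂): C₂ = C_in[1 − (τ₁ e^(−t/τ₁) − τ₂ e^(−t/τ₂))/(τ₁ − τ₂)].
At t = 16.50: e^(−t/τ₁) = 0.267521, e^(−t/τ₂) = 0.0690490.
C₂ = 2.215·[1 − (12.5137·0.267521 − 6.17298·0.0690490)/(6.34068)] = 2.215·0.539257 = 1.19445 g/L.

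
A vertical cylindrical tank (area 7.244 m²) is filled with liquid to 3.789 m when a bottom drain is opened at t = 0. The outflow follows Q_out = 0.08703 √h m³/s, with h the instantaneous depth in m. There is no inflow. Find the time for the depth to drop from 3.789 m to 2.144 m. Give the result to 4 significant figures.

80.29 s

Mass balance (ρ constant): A dh/dt = −0.08703 √h.
This is separable: 2 d(√h)/dt = −0.08703/A, so √h = √h₀ − (0.08703/(2A)) t.
t = 2A(√h₀ − √h)/0.08703 = 2·7.244·(√3.789 − √2.144)/0.08703
  = 14.4880 × (1.94654 − 1.46424) / 0.08703 = 80.2883 s.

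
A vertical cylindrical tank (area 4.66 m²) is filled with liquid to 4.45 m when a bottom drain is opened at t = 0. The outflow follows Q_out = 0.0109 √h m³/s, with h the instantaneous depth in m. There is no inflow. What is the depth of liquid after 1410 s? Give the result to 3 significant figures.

Unsteady balance on liquid volume: A dh/dt = −0.0109 √h.
∫ h^(−1/2) dh = −(0.0109/A) ∫ dt, giving 2√h = 2√h₀ − (0.0109/A) t.
√h = √4.45 − 0.0109·1410/(2·4.66) = 2.1095 − 1.6490 = 0.46047.
h = 0.46047² = 0.21203 m.

0.212 m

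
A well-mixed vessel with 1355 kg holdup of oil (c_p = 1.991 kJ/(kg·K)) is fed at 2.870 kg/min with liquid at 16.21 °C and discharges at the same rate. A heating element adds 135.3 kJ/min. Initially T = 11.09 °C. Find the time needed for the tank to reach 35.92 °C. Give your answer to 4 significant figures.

Energy balance: M c_p dT/dt = ṁ c_p (T_in − T) + 135.3.
τ = M/ṁ = 472.125 min; T_ss = T_in + Q̇/(ṁ c_p) = 39.8880 °C.
T(t) = T_ss + (T₀ − T_ss) e^(−t/τ). Set T = 35.92:
e^(−t/τ) = (35.92 − 39.8880)/(11.09 − 39.8880) = 0.137787
t = −472.125 · ln(0.137787) = 935.775 min.

935.8 min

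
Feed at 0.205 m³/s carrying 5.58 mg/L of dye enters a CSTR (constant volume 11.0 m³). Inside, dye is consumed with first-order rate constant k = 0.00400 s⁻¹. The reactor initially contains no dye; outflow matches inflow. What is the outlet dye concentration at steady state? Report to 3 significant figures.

Accumulation = in − out − consumed: V dC/dt = Q C_in − Q C − k V C.
At steady state: 0 = Q C_in − (Q + kV) C_ss, so C_ss = Q C_in/(Q + kV).
C_ss = 0.205·5.58/(0.205 + 0.00400·11.0) = 1.1439/0.24900 = 4.5940 mg/L.

4.59 mg/L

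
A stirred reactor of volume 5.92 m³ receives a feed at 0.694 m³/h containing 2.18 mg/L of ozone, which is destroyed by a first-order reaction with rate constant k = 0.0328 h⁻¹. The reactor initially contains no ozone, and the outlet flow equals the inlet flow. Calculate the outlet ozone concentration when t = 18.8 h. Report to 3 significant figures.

1.60 mg/L

Accumulation = in − out − consumed: V dC/dt = Q C_in − Q C − k V C.
This is linear with rate a = Q/V + k = 0.15003 h⁻¹.
C_ss = Q C_in/(Q + kV) = 1.7034 mg/L; C(t) = C_ss + (C₀ − C_ss) e^(−a t).
C(18.8) = 1.7034 + (-1.7034)·e^(−0.15003·18.8) = 1.7034 + (-1.7034)·0.059573 = 1.6019 mg/L.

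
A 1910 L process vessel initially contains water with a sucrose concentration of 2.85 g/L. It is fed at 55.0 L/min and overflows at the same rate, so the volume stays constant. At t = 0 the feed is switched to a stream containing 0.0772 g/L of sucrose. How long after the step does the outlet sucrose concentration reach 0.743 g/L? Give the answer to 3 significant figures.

Transient balance on the dissolved component: V dC/dt = Q(C_in − C), so τ = V/Q = 34.727 min.
C(t) = C_in + (C₀ − C_in) e^(−t/τ). Set C = 0.743 and solve for t:
e^(−t/τ) = (C − C_in)/(C₀ − C_in) = (0.743 − 0.0772)/(2.85 − 0.0772) = 0.24012
t = −τ ln(…) = 34.727 × 1.4266 = 49.543 min.

49.5 min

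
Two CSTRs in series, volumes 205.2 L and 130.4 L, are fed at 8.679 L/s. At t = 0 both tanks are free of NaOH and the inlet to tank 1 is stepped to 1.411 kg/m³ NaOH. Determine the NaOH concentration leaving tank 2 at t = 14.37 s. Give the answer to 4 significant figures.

0.2483 kg/m³

Each tank obeys Vᵢ dCᵢ/dt = Q(Cᵢ₋₁ − Cᵢ), so τᵢ = Vᵢ/Q.
τ₁ = 205.2/8.679 = 23.6433 s; τ₂ = 130.4/8.679 = 15.0248 s.
Tank 1: C₁ = C_in(1 − e^(−t/τ₁)). Tank 2 (τ₁ ≠ τ₂): C₂ = C_in[1 − (τ₁ e^(−t/τ₁) − τ₂ e^(−t/τ₂))/(τ₁ − τ₂)].
At t = 14.37: e^(−t/τ₁) = 0.544556, e^(−t/τ₂) = 0.384266.
C₂ = 1.411·[1 − (23.6433·0.544556 − 15.0248·0.384266)/(8.61850)] = 1.411·0.176007 = 0.248345 kg/m³.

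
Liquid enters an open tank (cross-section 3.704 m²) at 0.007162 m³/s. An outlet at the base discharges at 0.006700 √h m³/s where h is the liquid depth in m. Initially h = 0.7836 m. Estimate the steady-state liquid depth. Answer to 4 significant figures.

Volume balance on the tank: A dh/dt = Q_in − 0.006700 √h. At steady state dh/dt = 0:
Q_in = 0.006700 √h_ss ⇒ √h_ss = 0.007162/0.006700 = 1.06896.
h_ss = 1.06896² = 1.14267 m. (Since h₀ = 0.7836 m < h_ss, the level will rise toward this value.)

1.143 m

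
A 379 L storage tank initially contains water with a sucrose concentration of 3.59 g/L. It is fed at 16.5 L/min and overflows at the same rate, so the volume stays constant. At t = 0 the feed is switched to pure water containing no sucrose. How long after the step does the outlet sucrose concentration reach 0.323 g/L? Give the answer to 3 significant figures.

55.3 min

Species balance: V dC/dt = Q(C_in − C) ⇒ τ = V/Q = 22.970 min.
C(t) = C_in + (C₀ − C_in) e^(−t/τ). Set C = 0.323 and solve for t:
e^(−t/τ) = (C − C_in)/(C₀ − C_in) = (0.323 − 0)/(3.59 − 0) = 0.089972
t = −τ ln(…) = 22.970 × 2.4083 = 55.317 min.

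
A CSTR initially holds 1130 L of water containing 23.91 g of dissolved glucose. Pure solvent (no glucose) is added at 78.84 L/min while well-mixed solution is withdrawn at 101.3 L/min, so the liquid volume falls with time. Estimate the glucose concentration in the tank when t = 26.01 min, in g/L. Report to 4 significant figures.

0.001645 g/L

Total volume: dV/dt = Q_in − Q_out = -22.4600 L/min, so V(t) = 1130 − 22.4600 t and V(26.01) = 545.815 L.
Solute balance: dm/dt = 0 − Q_out C = −Q_out m/V(t).
dm/m = −Q_out dt/(V₀ − 22.4600 t); integrating gives ln(m/m₀) = −(Q_out/(Q_in−Q_out)) ln(V/V₀).
m = m₀ (V₀/V)^(Q_out/(Q_in−Q_out)) = 23.91 × (1130/545.815)^(-4.51024) = 0.897835 g.
C = m/V = 0.897835/545.815 = 0.00164494 g/L.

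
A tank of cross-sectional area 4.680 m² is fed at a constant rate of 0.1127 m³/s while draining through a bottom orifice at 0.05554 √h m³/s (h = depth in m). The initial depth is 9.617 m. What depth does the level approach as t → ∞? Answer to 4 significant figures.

4.118 m

Accumulation of liquid (constant cross-section A): A dh/dt = Q_in − 0.05554 √h. At steady state dh/dt = 0:
Q_in = 0.05554 √h_ss ⇒ √h_ss = 0.1127/0.05554 = 2.02917.
h_ss = 2.02917² = 4.11752 m. (Since h₀ = 9.617 m > h_ss, the level will fall toward this value.)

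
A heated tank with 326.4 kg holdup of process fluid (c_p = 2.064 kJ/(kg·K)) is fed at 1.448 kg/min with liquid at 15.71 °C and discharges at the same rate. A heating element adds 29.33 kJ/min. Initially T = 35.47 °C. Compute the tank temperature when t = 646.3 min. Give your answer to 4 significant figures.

26.09 °C

Unsteady energy balance on the tank contents: M c_p dT/dt = ṁ c_p (T_in − T) + 29.33.
τ = M/ṁ = 225.414 min; T_ss = T_in + Q̇/(ṁ c_p) = 15.71 + 29.33/(1.448·2.064) = 25.5237 °C.
Solution: T(t) = T_ss + (T₀ − T_ss) e^(−t/τ).
T(646.3) = 25.5237 + (9.94628)·e^(−646.3/225.414) = 25.5237 + (9.94628)·0.0568599 = 26.0893 °C.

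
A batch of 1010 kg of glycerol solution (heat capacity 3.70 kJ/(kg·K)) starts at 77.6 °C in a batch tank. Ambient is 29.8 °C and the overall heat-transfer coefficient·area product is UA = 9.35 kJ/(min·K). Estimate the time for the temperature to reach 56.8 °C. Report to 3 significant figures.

Lumped-capacitance energy balance: M c_p dT/dt = UA(T_amb − T).
τ = M c_p/UA = 399.68 min; T_ss = T_amb = 29.800 °C.
T(t) = T_ss + (T₀ − T_ss)e^(−t/τ); set T = 56.8:
t = −τ ln[(T − T_ss)/(T₀ − T_ss)] = −399.68 · ln(0.56485) = 228.29 min.

228 min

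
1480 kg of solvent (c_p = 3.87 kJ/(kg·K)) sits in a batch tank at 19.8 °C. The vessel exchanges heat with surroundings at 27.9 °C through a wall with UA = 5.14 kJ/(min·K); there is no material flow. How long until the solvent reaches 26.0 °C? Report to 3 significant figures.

Lumped-capacitance energy balance: M c_p dT/dt = UA(T_amb − T).
τ = M c_p/UA = 1114.3 min; T_ss = T_amb = 27.900 °C.
T(t) = T_ss + (T₀ − T_ss)e^(−t/τ); set T = 26.0:
t = −τ ln[(T − T_ss)/(T₀ − T_ss)] = −1114.3 · ln(0.23457) = 1615.8 min.

1620 min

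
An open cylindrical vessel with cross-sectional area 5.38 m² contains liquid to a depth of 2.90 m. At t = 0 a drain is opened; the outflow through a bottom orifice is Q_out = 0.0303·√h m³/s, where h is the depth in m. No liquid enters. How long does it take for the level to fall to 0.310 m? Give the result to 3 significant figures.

Unsteady balance on liquid volume: A dh/dt = −0.0303 √h.
Separate and integrate: 2(√h − √h₀) = −(0.0303/A) t.
t = 2A(√h₀ − √h)/0.0303 = 2·5.38·(√2.90 − √0.310)/0.0303
  = 10.760 × (1.7029 − 0.55678) / 0.0303 = 407.02 s.

407 s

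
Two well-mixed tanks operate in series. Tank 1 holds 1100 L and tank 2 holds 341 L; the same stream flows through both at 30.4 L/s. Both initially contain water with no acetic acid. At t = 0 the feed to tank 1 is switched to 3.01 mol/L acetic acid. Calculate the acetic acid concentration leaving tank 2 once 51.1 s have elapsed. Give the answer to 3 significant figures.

1.96 mol/L

Each tank obeys Vᵢ dCᵢ/dt = Q(Cᵢ₋₁ − Cᵢ), so τᵢ = Vᵢ/Q.
τ₁ = 1100/30.4 = 36.184 s; τ₂ = 341/30.4 = 11.217 s.
Solving the cascade with C₁(0)=C₂(0)=0 gives C₂(t) = C_in[1 − (τ₁ e^(−t/τ₁) − τ₂ e^(−t/τ₂))/(τ₁ − τ₂)].
At t = 51.1: e^(−t/τ₁) = 0.24360, e^(−t/τ₂) = 0.010509.
C₂ = 3.01·[1 − (36.184·0.24360 − 11.217·0.010509)/(24.967)] = 3.01·0.65167 = 1.9615 mol/L.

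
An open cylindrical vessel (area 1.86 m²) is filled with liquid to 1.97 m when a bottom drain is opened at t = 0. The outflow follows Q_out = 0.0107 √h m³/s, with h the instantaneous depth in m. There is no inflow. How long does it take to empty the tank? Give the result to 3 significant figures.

488 s

With no inflow, A dh/dt = −0.0107 √h.
This is separable: 2 d(√h)/dt = −0.0107/A, so √h = √h₀ − (0.0107/(2A)) t.
Set h = 0: 2√h₀ = (0.0107/A) t_empty ⇒ t_empty = 2A√h₀/0.0107.
t_empty = 2·1.86·√1.97/0.0107 = 3.7200·1.4036/0.0107 = 487.97 s.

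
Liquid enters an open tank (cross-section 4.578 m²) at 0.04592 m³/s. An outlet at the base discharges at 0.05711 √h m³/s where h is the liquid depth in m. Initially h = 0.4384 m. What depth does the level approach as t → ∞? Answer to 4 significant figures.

Level balance: A dh/dt = 0.04592 − 0.05711 √h. Setting dh/dt = 0:
Q_in = 0.05711 √h_ss ⇒ √h_ss = 0.04592/0.05711 = 0.804062.
h_ss = 0.804062² = 0.646516 m. (Since h₀ = 0.4384 m < h_ss, the level will rise toward this value.)

0.6465 m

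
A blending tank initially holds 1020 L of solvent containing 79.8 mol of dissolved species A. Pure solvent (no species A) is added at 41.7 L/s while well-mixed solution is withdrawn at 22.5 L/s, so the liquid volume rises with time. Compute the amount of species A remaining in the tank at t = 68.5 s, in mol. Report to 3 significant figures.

Let m(t) be the amount of species A. Volume: V(t) = V₀ + (Q_in − Q_out) t = 1020 + 19.200 t; V(68.5) = 2335.2 L.
Species balance (pure solvent in): dm/dt = −Q_out · m/V(t).
Separate: dm/m = −Q_out dt/V(t) ⇒ ln(m/m₀) = −(Q_out/(Q_in−Q_out)) ln(V/V₀).
m = m₀ (V₀/V)^(Q_out/(Q_in−Q_out)) = 79.8 × (1020/2335.2)^(1.1719) = 30.231 mol.

30.2 mol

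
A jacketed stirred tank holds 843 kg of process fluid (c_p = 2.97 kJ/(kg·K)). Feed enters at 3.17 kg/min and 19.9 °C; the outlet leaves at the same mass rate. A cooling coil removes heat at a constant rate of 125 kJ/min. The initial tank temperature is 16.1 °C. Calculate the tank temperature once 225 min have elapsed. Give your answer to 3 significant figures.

10.7 °C

M c_p dT/dt = ṁ c_p (T_in − T) − Q̇.
τ = M/ṁ = 265.93 min; T_ss = T_in − Q̇/(ṁ c_p) = 19.9 − 125/(3.17·2.97) = 6.6232 °C.
Solution: T(t) = T_ss + (T₀ − T_ss) e^(−t/τ).
T(225) = 6.6232 + (9.4768)·e^(−225/265.93) = 6.6232 + (9.4768)·0.42909 = 10.690 °C.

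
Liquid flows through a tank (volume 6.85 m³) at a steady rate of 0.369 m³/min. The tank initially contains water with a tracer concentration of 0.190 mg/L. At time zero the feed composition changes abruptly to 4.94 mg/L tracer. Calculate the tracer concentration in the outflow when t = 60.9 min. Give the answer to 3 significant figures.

4.76 mg/L

Mass balance on the solute (V constant): V dC/dt = Q(C_in − C).
Time constant τ = V/Q = 6.85/0.369 = 18.564 min.
Solution: C(t) = C_in + (C₀ − C_in) e^(−t/τ).
C(60.9) = 4.94 + (0.190 − 4.94)·e^(−60.9/18.564) = 4.94 + (-4.7500)·0.037606 = 4.7614 mg/L.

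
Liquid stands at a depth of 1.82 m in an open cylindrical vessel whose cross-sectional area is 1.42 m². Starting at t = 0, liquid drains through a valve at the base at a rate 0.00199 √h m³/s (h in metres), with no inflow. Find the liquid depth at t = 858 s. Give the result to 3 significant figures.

0.559 m

A dh/dt = −Q_out = −0.00199 √h.
∫ h^(−1/2) dh = −(0.00199/A) ∫ dt, giving 2√h = 2√h₀ − (0.00199/A) t.
√h = √1.82 − 0.00199·858/(2·1.42) = 1.3491 − 0.60120 = 0.74787.
h = 0.74787² = 0.55931 m.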